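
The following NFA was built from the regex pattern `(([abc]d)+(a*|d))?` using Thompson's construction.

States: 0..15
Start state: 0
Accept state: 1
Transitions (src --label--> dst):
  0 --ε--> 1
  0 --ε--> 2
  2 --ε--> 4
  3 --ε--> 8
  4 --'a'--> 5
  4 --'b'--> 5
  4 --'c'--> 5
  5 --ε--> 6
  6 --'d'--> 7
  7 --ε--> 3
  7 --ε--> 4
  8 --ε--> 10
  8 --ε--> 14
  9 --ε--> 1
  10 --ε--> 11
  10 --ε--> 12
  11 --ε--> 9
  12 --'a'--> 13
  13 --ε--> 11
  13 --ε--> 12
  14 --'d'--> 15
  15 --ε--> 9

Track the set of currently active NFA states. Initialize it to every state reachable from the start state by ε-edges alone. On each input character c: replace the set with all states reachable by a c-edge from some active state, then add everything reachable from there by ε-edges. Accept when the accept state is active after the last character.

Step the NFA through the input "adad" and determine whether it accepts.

Answer: ACCEPT

Trace:
initial (ε-close {0}): {0,1,2,4}
'a' @ 1: {5,6}
'd' @ 2: {1,3,4,7,8,9,10,11,12,14}  [accepting]
'a' @ 3: {1,5,6,9,11,12,13}  [accepting]
'd' @ 4: {1,3,4,7,8,9,10,11,12,14}  [accepting]
after full input: {1,3,4,7,8,9,10,11,12,14}  (accept=1 in)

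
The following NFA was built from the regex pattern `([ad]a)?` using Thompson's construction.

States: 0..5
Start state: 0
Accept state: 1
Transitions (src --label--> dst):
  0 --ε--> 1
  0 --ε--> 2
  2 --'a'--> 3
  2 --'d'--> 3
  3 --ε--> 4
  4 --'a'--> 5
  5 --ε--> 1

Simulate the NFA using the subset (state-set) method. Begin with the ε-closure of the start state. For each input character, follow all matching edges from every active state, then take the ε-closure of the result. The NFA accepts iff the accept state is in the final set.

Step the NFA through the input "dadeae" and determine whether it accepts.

initial (ε-close {0}): {0,1,2}
'd' @ 1: {3,4}
'a' @ 2: {1,5}  [accepting]
'd' @ 3: {}  — state set empty
rest 'eae' ignored (set empty)
after full input: {}  (accept=1 not in)

Answer: REJECT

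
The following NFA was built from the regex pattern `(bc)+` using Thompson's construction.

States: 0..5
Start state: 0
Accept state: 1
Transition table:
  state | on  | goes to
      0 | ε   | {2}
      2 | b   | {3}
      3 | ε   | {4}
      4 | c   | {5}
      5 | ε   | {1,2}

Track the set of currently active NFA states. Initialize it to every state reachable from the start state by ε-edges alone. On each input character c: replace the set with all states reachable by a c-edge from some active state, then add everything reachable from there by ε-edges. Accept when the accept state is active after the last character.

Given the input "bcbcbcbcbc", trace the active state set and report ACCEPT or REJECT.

initial (ε-close {0}): {0,2}
'b' @ 1: {3,4}
'c' @ 2: {1,2,5}  ✓accept
'b' @ 3: {3,4}
'c' @ 4: {1,2,5}  ✓accept
'b' @ 5: {3,4}
'c' @ 6: {1,2,5}  ✓accept
'b' @ 7: {3,4}
'c' @ 8: {1,2,5}  ✓accept
'b' @ 9: {3,4}
'c' @ 10: {1,2,5}  ✓accept
end set {1,2,5} — state 1 in

Answer: ACCEPT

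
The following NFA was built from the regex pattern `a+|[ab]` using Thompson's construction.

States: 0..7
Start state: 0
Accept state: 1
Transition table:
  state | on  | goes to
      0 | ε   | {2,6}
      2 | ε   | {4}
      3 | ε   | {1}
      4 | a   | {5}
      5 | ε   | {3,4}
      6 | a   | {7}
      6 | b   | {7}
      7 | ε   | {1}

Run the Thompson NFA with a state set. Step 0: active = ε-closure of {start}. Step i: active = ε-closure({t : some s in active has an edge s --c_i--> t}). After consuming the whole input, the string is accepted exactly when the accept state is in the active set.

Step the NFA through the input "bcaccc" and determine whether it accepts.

Answer: REJECT

Trace:
start: ε-closure({0}) = {0,2,4,6}
'b' @ 1: {1,7}  [accepting]
'c' @ 2: {}  — state set empty
rest 'accc' ignored (set empty)
end set {} — state 1 not in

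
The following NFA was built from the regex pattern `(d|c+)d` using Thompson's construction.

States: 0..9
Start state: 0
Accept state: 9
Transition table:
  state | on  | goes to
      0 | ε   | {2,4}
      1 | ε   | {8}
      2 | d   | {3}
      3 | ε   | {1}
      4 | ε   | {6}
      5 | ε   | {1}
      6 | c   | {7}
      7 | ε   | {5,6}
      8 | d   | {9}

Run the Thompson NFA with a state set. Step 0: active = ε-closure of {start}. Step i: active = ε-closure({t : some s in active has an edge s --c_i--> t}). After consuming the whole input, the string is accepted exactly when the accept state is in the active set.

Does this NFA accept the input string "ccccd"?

Answer: ACCEPT

Derivation:
S₀ = ε-closure({0}) = {0,2,4,6}
'c' @ 1: {1,5,6,7,8}
'c' @ 2: {1,5,6,7,8}
'c' @ 3: {1,5,6,7,8}
'c' @ 4: {1,5,6,7,8}
'd' @ 5: {9}  [accepting]
final: {9}; accept 9 in set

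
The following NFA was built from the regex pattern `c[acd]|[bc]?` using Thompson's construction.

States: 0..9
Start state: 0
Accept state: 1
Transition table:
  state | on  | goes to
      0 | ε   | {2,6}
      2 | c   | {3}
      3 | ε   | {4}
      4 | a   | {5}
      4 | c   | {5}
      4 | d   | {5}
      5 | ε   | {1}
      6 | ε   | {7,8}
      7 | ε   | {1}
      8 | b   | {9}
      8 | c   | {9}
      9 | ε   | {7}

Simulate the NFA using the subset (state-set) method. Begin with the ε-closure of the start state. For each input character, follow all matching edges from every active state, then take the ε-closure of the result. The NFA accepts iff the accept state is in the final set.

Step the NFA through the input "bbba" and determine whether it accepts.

Answer: REJECT

Derivation:
start: ε-closure({0}) = {0,1,2,6,7,8}
'b' @ 1: {1,7,9}  (accept∈set)
'b' @ 2: {}  — no active states
rest 'ba' ignored (set empty)
final: {}; accept 1 not in set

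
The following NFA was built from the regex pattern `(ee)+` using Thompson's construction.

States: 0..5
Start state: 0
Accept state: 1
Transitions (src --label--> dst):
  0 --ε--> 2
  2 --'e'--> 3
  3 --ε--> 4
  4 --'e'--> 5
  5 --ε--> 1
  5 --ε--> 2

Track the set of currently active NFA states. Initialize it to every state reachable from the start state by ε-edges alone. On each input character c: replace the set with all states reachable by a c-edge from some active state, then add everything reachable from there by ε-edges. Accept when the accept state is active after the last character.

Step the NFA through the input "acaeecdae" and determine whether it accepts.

start: ε-closure({0}) = {0,2}
'a' @ 1: {}  — dead — no transitions
rest 'caeecdae' ignored (set empty)
end set {} — state 1 not in

Answer: REJECT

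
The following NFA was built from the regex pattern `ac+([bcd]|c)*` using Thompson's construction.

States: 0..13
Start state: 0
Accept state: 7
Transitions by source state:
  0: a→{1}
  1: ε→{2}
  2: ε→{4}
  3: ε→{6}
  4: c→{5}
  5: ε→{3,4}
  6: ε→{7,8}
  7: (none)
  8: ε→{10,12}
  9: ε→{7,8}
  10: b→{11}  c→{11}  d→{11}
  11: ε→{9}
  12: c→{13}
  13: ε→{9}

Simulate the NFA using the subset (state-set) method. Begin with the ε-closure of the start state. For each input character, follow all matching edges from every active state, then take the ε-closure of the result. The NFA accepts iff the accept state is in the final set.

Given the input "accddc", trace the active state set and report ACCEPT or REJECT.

S₀ = ε-closure({0}) = {0}
'a' @ 1: {1,2,4}
'c' @ 2: {3,4,5,6,7,8,10,12}  [accepting]
'c' @ 3: {3,4,5,6,7,8,9,10,11,12,13}  [accepting]
'd' @ 4: {7,8,9,10,11,12}  [accepting]
'd' @ 5: {7,8,9,10,11,12}  [accepting]
'c' @ 6: {7,8,9,10,11,12,13}  [accepting]
after full input: {7,8,9,10,11,12,13}  (accept=7 in)

Answer: ACCEPT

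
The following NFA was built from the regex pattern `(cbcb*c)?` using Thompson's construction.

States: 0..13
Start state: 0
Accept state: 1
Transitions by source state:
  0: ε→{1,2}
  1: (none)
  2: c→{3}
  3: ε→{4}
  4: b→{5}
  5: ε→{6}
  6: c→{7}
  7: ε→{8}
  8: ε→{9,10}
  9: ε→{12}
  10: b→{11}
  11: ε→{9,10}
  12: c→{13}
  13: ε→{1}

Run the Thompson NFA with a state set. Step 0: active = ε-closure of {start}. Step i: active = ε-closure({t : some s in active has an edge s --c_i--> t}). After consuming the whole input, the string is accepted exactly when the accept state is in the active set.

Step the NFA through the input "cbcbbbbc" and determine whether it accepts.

Answer: ACCEPT

Trace:
start: ε-closure({0}) = {0,1,2}
'c' @ 1: {3,4}
'b' @ 2: {5,6}
'c' @ 3: {7,8,9,10,12}
'b' @ 4: {9,10,11,12}
'b' @ 5: {9,10,11,12}
'b' @ 6: {9,10,11,12}
'b' @ 7: {9,10,11,12}
'c' @ 8: {1,13}  (accept∈set)
end set {1,13} — state 1 in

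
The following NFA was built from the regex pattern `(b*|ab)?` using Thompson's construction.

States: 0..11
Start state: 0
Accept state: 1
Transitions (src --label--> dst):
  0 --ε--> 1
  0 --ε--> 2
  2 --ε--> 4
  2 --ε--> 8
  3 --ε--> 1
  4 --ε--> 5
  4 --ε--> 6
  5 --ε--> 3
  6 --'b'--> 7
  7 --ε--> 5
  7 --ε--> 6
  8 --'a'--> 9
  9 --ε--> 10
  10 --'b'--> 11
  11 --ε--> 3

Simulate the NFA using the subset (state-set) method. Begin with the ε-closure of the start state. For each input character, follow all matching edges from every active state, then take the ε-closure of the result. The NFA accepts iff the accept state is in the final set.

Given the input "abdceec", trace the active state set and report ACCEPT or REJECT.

start: ε-closure({0}) = {0,1,2,3,4,5,6,8}
'a' @ 1: {9,10}
'b' @ 2: {1,3,11}  ✓accept
'd' @ 3: {}  — dead — no transitions
rest 'ceec' ignored (set empty)
end set {} — state 1 not in

Answer: REJECT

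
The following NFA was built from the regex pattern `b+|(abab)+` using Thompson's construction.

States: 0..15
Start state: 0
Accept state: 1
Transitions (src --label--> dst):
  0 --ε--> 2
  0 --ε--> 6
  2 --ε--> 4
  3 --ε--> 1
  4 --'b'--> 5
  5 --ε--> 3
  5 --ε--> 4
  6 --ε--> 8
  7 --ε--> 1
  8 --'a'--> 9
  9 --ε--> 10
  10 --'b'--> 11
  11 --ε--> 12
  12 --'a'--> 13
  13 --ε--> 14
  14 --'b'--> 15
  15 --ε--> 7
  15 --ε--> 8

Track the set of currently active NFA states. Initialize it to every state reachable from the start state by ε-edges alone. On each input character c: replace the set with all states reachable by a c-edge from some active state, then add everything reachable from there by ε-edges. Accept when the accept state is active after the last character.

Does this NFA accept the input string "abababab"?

Answer: ACCEPT

Derivation:
initial (ε-close {0}): {0,2,4,6,8}
'a' @ 1: {9,10}
'b' @ 2: {11,12}
'a' @ 3: {13,14}
'b' @ 4: {1,7,8,15}  [accepting]
'a' @ 5: {9,10}
'b' @ 6: {11,12}
'a' @ 7: {13,14}
'b' @ 8: {1,7,8,15}  [accepting]
after full input: {1,7,8,15}  (accept=1 in)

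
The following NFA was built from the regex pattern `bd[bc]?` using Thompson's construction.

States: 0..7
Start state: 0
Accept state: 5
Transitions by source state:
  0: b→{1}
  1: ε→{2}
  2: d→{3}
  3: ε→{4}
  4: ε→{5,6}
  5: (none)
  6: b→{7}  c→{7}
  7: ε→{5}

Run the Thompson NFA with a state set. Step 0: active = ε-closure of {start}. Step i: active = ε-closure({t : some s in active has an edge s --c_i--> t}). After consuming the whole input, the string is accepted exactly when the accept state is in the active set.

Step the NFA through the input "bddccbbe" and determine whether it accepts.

start: ε-closure({0}) = {0}
'b' @ 1: {1,2}
'd' @ 2: {3,4,5,6}  [accepting]
'd' @ 3: {}  — state set empty
rest 'ccbbe' ignored (set empty)
end set {} — state 5 not in

Answer: REJECT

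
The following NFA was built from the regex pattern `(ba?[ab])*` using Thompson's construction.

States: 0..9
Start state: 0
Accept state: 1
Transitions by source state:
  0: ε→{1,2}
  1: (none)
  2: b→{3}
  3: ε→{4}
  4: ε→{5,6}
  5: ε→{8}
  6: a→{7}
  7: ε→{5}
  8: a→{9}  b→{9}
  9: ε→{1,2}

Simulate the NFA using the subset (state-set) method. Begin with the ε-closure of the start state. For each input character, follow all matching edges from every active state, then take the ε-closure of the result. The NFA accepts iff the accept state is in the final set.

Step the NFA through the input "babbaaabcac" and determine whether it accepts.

initial (ε-close {0}): {0,1,2}
'b' @ 1: {3,4,5,6,8}
'a' @ 2: {1,2,5,7,8,9}  (accept∈set)
'b' @ 3: {1,2,3,4,5,6,8,9}  (accept∈set)
'b' @ 4: {1,2,3,4,5,6,8,9}  (accept∈set)
'a' @ 5: {1,2,5,7,8,9}  (accept∈set)
'a' @ 6: {1,2,9}  (accept∈set)
'a' @ 7: {}  — dead — no transitions
rest 'bcac' ignored (set empty)
final: {}; accept 1 not in set

Answer: REJECT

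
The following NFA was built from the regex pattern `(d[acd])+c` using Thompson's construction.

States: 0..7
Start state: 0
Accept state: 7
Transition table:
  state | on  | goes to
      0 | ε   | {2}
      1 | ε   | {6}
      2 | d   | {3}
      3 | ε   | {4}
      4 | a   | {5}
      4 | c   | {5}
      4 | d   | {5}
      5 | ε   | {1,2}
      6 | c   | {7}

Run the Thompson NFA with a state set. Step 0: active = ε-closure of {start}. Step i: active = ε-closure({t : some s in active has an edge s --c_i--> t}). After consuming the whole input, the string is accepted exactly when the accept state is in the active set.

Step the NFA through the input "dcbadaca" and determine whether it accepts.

start: ε-closure({0}) = {0,2}
'd' @ 1: {3,4}
'c' @ 2: {1,2,5,6}
'b' @ 3: {}  — state set empty
rest 'adaca' ignored (set empty)
after full input: {}  (accept=7 not in)

Answer: REJECT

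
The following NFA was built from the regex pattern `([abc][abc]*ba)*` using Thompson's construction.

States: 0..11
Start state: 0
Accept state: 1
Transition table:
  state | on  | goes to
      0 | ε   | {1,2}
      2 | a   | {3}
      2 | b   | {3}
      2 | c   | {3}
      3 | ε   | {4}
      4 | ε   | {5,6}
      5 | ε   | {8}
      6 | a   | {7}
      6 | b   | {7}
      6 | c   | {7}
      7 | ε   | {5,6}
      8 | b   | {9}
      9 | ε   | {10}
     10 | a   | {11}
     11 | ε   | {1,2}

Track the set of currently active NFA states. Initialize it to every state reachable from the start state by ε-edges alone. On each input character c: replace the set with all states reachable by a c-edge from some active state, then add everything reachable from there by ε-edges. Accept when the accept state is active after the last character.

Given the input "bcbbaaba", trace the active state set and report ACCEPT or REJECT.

start: ε-closure({0}) = {0,1,2}
'b' @ 1: {3,4,5,6,8}
'c' @ 2: {5,6,7,8}
'b' @ 3: {5,6,7,8,9,10}
'b' @ 4: {5,6,7,8,9,10}
'a' @ 5: {1,2,5,6,7,8,11}  (accept∈set)
'a' @ 6: {3,4,5,6,7,8}
'b' @ 7: {5,6,7,8,9,10}
'a' @ 8: {1,2,5,6,7,8,11}  (accept∈set)
end set {1,2,5,6,7,8,11} — state 1 in

Answer: ACCEPT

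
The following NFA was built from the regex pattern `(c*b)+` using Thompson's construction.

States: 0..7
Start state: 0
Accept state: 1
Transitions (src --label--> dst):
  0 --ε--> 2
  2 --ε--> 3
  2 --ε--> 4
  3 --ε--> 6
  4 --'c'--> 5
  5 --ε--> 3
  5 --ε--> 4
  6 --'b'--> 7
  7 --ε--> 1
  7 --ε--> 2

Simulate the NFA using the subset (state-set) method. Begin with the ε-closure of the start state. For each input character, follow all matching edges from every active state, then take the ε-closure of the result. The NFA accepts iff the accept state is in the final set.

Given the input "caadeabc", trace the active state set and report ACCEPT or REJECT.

Answer: REJECT

Derivation:
start: ε-closure({0}) = {0,2,3,4,6}
'c' @ 1: {3,4,5,6}
'a' @ 2: {}  — dead — no transitions
rest 'adeabc' ignored (set empty)
end set {} — state 1 not in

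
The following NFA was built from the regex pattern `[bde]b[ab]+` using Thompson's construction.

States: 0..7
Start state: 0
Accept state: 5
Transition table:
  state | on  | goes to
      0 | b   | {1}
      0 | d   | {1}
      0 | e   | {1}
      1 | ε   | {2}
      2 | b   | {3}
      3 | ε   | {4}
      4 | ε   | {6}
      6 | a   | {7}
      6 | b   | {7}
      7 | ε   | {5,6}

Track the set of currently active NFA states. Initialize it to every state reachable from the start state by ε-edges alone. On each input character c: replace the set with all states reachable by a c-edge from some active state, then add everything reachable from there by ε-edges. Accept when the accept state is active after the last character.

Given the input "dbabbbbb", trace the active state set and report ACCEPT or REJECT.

start: ε-closure({0}) = {0}
'd' @ 1: {1,2}
'b' @ 2: {3,4,6}
'a' @ 3: {5,6,7}  ✓accept
'b' @ 4: {5,6,7}  ✓accept
'b' @ 5: {5,6,7}  ✓accept
'b' @ 6: {5,6,7}  ✓accept
'b' @ 7: {5,6,7}  ✓accept
'b' @ 8: {5,6,7}  ✓accept
after full input: {5,6,7}  (accept=5 in)

Answer: ACCEPT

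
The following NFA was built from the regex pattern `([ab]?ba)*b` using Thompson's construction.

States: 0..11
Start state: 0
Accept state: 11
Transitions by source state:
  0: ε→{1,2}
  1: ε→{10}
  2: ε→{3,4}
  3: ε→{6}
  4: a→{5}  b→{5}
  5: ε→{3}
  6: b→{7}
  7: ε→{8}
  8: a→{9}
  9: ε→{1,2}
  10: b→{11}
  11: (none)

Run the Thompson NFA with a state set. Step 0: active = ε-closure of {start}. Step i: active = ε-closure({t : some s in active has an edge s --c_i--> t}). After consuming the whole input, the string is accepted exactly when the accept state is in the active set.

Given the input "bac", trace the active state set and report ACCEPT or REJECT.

S₀ = ε-closure({0}) = {0,1,2,3,4,6,10}
'b' @ 1: {3,5,6,7,8,11}  ✓accept
'a' @ 2: {1,2,3,4,6,9,10}
'c' @ 3: {}  — state set empty
after full input: {}  (accept=11 not in)

Answer: REJECT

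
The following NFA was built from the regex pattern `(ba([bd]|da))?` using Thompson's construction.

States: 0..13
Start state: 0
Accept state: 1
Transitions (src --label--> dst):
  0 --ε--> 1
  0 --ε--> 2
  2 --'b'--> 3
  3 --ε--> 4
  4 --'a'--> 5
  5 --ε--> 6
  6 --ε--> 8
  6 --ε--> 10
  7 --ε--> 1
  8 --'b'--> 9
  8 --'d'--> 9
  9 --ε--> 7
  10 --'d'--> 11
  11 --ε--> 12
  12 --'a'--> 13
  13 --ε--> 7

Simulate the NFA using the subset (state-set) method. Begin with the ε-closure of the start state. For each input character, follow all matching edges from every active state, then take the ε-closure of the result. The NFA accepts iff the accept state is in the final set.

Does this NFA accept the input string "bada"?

start: ε-closure({0}) = {0,1,2}
'b' @ 1: {3,4}
'a' @ 2: {5,6,8,10}
'd' @ 3: {1,7,9,11,12}  [accepting]
'a' @ 4: {1,7,13}  [accepting]
end set {1,7,13} — state 1 in

Answer: ACCEPT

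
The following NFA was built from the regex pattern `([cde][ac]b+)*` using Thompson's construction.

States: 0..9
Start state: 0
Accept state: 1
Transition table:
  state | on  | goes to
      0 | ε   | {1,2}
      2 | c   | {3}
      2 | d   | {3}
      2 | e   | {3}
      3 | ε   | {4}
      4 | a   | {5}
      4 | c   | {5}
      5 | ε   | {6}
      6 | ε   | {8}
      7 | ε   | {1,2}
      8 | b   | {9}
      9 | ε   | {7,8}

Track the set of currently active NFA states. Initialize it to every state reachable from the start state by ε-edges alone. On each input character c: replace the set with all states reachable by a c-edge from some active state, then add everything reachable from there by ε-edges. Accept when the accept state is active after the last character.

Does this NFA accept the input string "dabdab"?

initial (ε-close {0}): {0,1,2}
'd' @ 1: {3,4}
'a' @ 2: {5,6,8}
'b' @ 3: {1,2,7,8,9}  [accepting]
'd' @ 4: {3,4}
'a' @ 5: {5,6,8}
'b' @ 6: {1,2,7,8,9}  [accepting]
after full input: {1,2,7,8,9}  (accept=1 in)

Answer: ACCEPT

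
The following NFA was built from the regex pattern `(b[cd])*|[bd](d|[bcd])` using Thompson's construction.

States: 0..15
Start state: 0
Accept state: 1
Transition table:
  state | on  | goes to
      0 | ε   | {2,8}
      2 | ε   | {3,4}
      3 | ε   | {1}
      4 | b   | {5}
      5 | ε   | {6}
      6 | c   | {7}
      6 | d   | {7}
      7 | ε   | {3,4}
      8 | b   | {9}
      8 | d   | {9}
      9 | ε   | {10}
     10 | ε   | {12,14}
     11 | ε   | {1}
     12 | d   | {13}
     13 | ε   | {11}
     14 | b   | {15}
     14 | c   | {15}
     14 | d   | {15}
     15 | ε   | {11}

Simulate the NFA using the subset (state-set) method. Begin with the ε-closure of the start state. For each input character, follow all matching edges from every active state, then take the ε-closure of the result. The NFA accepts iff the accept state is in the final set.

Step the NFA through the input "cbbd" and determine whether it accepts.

initial (ε-close {0}): {0,1,2,3,4,8}
'c' @ 1: {}  — no active states
rest 'bbd' ignored (set empty)
final: {}; accept 1 not in set

Answer: REJECT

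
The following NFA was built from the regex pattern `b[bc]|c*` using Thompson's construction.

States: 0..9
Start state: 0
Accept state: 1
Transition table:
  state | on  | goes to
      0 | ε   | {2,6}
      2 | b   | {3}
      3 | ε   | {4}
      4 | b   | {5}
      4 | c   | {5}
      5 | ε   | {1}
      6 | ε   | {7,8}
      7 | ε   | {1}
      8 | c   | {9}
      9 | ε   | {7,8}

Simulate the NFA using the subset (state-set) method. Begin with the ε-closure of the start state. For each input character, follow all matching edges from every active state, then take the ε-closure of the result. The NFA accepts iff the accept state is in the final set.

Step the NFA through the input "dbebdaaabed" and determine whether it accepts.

initial (ε-close {0}): {0,1,2,6,7,8}
'd' @ 1: {}  — state set empty
rest 'bebdaaabed' ignored (set empty)
end set {} — state 1 not in

Answer: REJECT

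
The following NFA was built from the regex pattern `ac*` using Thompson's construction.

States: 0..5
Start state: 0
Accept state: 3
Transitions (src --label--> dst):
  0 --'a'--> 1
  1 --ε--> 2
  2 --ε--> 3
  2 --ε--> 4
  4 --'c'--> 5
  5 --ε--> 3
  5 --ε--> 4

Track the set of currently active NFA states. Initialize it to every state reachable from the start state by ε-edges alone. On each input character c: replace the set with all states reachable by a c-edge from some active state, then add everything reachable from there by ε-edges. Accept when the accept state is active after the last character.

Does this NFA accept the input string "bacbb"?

Answer: REJECT

Trace:
S₀ = ε-closure({0}) = {0}
'b' @ 1: {}  — state set empty
rest 'acbb' ignored (set empty)
after full input: {}  (accept=3 not in)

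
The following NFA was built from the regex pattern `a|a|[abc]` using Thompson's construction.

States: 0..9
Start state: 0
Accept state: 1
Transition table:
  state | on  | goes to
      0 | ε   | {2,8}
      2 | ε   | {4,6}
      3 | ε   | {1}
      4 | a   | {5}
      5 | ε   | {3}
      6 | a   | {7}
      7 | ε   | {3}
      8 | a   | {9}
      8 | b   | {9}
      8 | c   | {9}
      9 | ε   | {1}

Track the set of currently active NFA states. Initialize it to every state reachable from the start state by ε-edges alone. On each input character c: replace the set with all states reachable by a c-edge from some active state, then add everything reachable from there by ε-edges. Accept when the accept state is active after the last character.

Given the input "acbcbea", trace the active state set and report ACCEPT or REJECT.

Answer: REJECT

Derivation:
initial (ε-close {0}): {0,2,4,6,8}
'a' @ 1: {1,3,5,7,9}  [accepting]
'c' @ 2: {}  — dead — no transitions
rest 'bcbea' ignored (set empty)
after full input: {}  (accept=1 not in)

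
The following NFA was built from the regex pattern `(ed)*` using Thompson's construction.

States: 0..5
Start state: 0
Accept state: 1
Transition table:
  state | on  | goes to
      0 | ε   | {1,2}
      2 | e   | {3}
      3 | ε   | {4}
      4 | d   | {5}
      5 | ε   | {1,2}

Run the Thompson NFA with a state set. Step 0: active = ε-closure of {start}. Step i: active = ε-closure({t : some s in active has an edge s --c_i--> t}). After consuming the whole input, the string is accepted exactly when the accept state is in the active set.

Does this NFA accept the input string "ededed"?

S₀ = ε-closure({0}) = {0,1,2}
'e' @ 1: {3,4}
'd' @ 2: {1,2,5}  (accept∈set)
'e' @ 3: {3,4}
'd' @ 4: {1,2,5}  (accept∈set)
'e' @ 5: {3,4}
'd' @ 6: {1,2,5}  (accept∈set)
end set {1,2,5} — state 1 in

Answer: ACCEPT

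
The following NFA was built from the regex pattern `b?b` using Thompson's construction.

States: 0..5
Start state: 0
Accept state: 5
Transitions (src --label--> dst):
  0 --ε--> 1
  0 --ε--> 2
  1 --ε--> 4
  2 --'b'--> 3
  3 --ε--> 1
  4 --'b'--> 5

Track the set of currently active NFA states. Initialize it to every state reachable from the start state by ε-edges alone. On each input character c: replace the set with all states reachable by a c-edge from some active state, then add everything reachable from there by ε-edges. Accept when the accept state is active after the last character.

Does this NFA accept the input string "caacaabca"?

Answer: REJECT

Trace:
S₀ = ε-closure({0}) = {0,1,2,4}
'c' @ 1: {}  — dead — no transitions
rest 'aacaabca' ignored (set empty)
final: {}; accept 5 not in set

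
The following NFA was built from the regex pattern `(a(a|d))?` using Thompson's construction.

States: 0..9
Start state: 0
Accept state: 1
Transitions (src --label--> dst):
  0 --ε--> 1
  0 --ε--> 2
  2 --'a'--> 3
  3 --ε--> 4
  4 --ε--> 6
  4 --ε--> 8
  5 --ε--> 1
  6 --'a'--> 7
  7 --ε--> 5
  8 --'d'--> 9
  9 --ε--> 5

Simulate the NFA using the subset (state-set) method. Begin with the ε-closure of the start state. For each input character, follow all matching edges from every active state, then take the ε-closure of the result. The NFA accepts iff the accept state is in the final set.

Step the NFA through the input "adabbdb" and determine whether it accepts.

Answer: REJECT

Trace:
S₀ = ε-closure({0}) = {0,1,2}
'a' @ 1: {3,4,6,8}
'd' @ 2: {1,5,9}  [accepting]
'a' @ 3: {}  — state set empty
rest 'bbdb' ignored (set empty)
end set {} — state 1 not in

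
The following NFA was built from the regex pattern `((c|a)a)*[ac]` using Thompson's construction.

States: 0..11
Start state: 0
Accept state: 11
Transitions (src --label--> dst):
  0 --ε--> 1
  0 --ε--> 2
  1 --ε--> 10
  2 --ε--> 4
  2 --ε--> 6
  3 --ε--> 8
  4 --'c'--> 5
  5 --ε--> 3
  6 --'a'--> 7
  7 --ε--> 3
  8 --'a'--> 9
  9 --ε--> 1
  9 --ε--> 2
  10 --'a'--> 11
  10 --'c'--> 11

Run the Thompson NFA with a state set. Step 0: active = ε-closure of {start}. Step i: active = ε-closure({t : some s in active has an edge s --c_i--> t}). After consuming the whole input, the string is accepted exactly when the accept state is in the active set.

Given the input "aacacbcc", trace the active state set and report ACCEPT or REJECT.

Answer: REJECT

Steps:
S₀ = ε-closure({0}) = {0,1,2,4,6,10}
'a' @ 1: {3,7,8,11}  (accept∈set)
'a' @ 2: {1,2,4,6,9,10}
'c' @ 3: {3,5,8,11}  (accept∈set)
'a' @ 4: {1,2,4,6,9,10}
'c' @ 5: {3,5,8,11}  (accept∈set)
'b' @ 6: {}  — state set empty
rest 'cc' ignored (set empty)
after full input: {}  (accept=11 not in)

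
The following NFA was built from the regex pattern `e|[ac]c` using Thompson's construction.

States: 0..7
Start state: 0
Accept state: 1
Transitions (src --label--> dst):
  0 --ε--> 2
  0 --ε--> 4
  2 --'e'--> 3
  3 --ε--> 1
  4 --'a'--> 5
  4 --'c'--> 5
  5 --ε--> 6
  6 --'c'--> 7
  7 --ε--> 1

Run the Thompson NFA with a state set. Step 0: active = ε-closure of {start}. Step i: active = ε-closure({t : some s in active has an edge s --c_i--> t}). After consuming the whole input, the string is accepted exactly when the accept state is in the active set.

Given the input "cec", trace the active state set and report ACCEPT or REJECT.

Answer: REJECT

Steps:
start: ε-closure({0}) = {0,2,4}
'c' @ 1: {5,6}
'e' @ 2: {}  — dead — no transitions
rest 'c' ignored (set empty)
end set {} — state 1 not in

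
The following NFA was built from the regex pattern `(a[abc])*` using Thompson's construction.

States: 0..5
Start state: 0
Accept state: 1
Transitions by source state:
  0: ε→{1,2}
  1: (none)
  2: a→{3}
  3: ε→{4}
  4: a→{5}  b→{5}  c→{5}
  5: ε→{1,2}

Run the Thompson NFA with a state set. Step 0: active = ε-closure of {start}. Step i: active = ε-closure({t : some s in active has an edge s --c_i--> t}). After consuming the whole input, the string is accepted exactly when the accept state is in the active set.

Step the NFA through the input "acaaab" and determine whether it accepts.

Answer: ACCEPT

Steps:
start: ε-closure({0}) = {0,1,2}
'a' @ 1: {3,4}
'c' @ 2: {1,2,5}  ✓accept
'a' @ 3: {3,4}
'a' @ 4: {1,2,5}  ✓accept
'a' @ 5: {3,4}
'b' @ 6: {1,2,5}  ✓accept
end set {1,2,5} — state 1 in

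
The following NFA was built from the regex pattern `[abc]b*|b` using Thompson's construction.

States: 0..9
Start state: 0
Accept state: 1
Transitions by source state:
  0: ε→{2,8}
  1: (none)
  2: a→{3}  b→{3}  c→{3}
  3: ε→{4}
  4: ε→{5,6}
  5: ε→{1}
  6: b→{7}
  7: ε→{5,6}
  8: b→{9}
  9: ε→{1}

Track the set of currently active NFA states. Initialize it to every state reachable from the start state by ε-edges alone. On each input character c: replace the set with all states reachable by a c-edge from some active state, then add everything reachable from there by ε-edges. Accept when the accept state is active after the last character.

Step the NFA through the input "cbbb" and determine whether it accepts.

Answer: ACCEPT

Trace:
start: ε-closure({0}) = {0,2,8}
'c' @ 1: {1,3,4,5,6}  ✓accept
'b' @ 2: {1,5,6,7}  ✓accept
'b' @ 3: {1,5,6,7}  ✓accept
'b' @ 4: {1,5,6,7}  ✓accept
final: {1,5,6,7}; accept 1 in set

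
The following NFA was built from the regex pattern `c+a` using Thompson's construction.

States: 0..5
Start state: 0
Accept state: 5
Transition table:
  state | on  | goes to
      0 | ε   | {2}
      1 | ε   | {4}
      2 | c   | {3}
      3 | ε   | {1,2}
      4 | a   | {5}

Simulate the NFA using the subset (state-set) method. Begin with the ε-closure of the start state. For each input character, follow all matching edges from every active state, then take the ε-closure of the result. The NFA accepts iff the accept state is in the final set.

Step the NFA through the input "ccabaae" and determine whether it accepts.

Answer: REJECT

Derivation:
initial (ε-close {0}): {0,2}
'c' @ 1: {1,2,3,4}
'c' @ 2: {1,2,3,4}
'a' @ 3: {5}  ✓accept
'b' @ 4: {}  — dead — no transitions
rest 'aae' ignored (set empty)
final: {}; accept 5 not in set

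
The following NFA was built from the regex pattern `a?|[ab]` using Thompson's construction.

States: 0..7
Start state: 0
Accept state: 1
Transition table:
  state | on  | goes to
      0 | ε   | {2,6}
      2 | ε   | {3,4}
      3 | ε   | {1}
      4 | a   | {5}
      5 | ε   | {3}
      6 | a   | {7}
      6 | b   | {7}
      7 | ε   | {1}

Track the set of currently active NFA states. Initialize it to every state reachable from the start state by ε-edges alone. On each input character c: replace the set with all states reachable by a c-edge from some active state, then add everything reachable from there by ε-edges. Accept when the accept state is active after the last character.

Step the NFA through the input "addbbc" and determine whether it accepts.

S₀ = ε-closure({0}) = {0,1,2,3,4,6}
'a' @ 1: {1,3,5,7}  [accepting]
'd' @ 2: {}  — state set empty
rest 'dbbc' ignored (set empty)
end set {} — state 1 not in

Answer: REJECT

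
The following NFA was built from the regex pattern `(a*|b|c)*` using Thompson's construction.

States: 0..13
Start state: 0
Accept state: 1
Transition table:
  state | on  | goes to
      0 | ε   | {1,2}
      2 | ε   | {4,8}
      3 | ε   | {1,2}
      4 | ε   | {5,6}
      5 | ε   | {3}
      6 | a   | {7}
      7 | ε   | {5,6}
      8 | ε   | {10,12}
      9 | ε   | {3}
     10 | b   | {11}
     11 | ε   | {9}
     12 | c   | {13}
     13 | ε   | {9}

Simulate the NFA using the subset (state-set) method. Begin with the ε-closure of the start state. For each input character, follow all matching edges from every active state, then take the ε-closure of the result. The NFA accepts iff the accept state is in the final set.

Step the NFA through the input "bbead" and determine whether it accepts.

S₀ = ε-closure({0}) = {0,1,2,3,4,5,6,8,10,12}
'b' @ 1: {1,2,3,4,5,6,8,9,10,11,12}  [accepting]
'b' @ 2: {1,2,3,4,5,6,8,9,10,11,12}  [accepting]
'e' @ 3: {}  — dead — no transitions
rest 'ad' ignored (set empty)
after full input: {}  (accept=1 not in)

Answer: REJECT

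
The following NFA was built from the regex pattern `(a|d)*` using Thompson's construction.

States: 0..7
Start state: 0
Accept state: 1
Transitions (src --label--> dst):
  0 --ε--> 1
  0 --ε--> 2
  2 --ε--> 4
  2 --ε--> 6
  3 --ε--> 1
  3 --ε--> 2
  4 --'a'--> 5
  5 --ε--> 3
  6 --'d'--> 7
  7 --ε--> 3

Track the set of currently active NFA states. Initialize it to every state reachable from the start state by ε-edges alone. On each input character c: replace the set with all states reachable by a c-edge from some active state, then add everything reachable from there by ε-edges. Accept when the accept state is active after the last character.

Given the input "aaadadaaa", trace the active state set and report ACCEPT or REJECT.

S₀ = ε-closure({0}) = {0,1,2,4,6}
'a' @ 1: {1,2,3,4,5,6}  ✓accept
'a' @ 2: {1,2,3,4,5,6}  ✓accept
'a' @ 3: {1,2,3,4,5,6}  ✓accept
'd' @ 4: {1,2,3,4,6,7}  ✓accept
'a' @ 5: {1,2,3,4,5,6}  ✓accept
'd' @ 6: {1,2,3,4,6,7}  ✓accept
'a' @ 7: {1,2,3,4,5,6}  ✓accept
'a' @ 8: {1,2,3,4,5,6}  ✓accept
'a' @ 9: {1,2,3,4,5,6}  ✓accept
final: {1,2,3,4,5,6}; accept 1 in set

Answer: ACCEPT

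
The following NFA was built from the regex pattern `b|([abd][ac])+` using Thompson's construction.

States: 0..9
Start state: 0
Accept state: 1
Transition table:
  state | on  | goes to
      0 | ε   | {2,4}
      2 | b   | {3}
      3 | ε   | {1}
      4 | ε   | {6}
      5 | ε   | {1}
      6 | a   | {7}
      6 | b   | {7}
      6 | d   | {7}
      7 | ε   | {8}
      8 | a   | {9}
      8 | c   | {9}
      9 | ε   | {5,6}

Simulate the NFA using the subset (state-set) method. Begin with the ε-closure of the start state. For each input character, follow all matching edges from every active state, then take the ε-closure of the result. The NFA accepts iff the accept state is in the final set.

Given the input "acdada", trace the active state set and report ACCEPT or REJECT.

S₀ = ε-closure({0}) = {0,2,4,6}
'a' @ 1: {7,8}
'c' @ 2: {1,5,6,9}  (accept∈set)
'd' @ 3: {7,8}
'a' @ 4: {1,5,6,9}  (accept∈set)
'd' @ 5: {7,8}
'a' @ 6: {1,5,6,9}  (accept∈set)
end set {1,5,6,9} — state 1 in

Answer: ACCEPT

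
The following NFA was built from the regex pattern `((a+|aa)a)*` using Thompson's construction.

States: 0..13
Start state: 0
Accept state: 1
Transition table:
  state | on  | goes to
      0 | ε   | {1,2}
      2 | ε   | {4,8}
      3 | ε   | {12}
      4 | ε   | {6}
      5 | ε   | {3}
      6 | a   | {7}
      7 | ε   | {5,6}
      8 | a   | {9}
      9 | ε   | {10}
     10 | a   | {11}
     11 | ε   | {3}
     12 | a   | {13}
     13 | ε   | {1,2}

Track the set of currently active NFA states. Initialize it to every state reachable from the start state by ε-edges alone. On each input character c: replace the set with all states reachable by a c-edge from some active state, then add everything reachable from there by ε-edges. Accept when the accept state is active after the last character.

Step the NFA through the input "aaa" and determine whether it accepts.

Answer: ACCEPT

Derivation:
start: ε-closure({0}) = {0,1,2,4,6,8}
'a' @ 1: {3,5,6,7,9,10,12}
'a' @ 2: {1,2,3,4,5,6,7,8,11,12,13}  (accept∈set)
'a' @ 3: {1,2,3,4,5,6,7,8,9,10,12,13}  (accept∈set)
end set {1,2,3,4,5,6,7,8,9,10,12,13} — state 1 in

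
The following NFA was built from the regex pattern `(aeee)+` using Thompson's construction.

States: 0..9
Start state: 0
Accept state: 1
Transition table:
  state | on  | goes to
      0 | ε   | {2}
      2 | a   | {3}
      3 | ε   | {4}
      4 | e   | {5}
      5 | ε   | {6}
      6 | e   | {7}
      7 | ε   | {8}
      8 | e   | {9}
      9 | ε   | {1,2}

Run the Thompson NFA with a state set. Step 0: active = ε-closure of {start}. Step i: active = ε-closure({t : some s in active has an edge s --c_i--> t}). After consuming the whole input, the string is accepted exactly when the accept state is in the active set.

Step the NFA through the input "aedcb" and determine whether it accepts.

initial (ε-close {0}): {0,2}
'a' @ 1: {3,4}
'e' @ 2: {5,6}
'd' @ 3: {}  — dead — no transitions
rest 'cb' ignored (set empty)
final: {}; accept 1 not in set

Answer: REJECT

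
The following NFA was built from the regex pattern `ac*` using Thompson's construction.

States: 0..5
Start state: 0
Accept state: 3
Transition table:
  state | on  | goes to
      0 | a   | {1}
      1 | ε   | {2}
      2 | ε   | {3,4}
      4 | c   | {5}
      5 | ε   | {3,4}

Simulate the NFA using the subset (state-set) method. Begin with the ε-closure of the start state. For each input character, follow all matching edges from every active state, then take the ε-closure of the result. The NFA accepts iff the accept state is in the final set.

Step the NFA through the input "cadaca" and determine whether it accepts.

Answer: REJECT

Trace:
initial (ε-close {0}): {0}
'c' @ 1: {}  — no active states
rest 'adaca' ignored (set empty)
end set {} — state 3 not in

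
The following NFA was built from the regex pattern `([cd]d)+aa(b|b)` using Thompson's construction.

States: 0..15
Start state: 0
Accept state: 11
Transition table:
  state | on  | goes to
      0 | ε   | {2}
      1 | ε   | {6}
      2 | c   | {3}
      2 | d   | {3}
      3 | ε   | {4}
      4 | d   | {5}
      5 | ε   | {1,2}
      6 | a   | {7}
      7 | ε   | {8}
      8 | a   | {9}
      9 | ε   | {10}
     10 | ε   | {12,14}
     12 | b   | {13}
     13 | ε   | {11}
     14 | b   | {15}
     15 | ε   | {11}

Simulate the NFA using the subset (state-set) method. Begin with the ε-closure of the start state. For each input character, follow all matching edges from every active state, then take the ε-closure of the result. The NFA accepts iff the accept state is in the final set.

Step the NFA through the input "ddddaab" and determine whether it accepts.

Answer: ACCEPT

Steps:
S₀ = ε-closure({0}) = {0,2}
'd' @ 1: {3,4}
'd' @ 2: {1,2,5,6}
'd' @ 3: {3,4}
'd' @ 4: {1,2,5,6}
'a' @ 5: {7,8}
'a' @ 6: {9,10,12,14}
'b' @ 7: {11,13,15}  ✓accept
end set {11,13,15} — state 11 in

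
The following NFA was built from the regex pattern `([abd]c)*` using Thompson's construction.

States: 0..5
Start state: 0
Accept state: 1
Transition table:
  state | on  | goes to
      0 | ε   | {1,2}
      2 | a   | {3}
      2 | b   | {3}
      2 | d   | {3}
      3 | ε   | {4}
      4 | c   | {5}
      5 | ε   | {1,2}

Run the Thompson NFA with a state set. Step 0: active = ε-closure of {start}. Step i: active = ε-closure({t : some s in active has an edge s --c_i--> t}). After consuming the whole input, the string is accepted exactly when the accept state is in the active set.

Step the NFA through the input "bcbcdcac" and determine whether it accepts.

S₀ = ε-closure({0}) = {0,1,2}
'b' @ 1: {3,4}
'c' @ 2: {1,2,5}  (accept∈set)
'b' @ 3: {3,4}
'c' @ 4: {1,2,5}  (accept∈set)
'd' @ 5: {3,4}
'c' @ 6: {1,2,5}  (accept∈set)
'a' @ 7: {3,4}
'c' @ 8: {1,2,5}  (accept∈set)
after full input: {1,2,5}  (accept=1 in)

Answer: ACCEPT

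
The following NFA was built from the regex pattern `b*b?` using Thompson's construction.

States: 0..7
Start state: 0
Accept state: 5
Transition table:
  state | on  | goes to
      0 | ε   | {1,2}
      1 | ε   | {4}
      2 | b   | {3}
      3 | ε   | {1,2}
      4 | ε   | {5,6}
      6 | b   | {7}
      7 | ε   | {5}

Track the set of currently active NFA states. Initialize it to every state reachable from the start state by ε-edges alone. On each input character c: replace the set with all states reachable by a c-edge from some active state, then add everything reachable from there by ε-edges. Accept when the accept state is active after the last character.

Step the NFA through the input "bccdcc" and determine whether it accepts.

S₀ = ε-closure({0}) = {0,1,2,4,5,6}
'b' @ 1: {1,2,3,4,5,6,7}  ✓accept
'c' @ 2: {}  — dead — no transitions
rest 'cdcc' ignored (set empty)
end set {} — state 5 not in

Answer: REJECT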